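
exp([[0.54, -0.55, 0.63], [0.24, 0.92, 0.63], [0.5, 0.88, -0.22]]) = [[1.8,-0.8,0.57], [0.81,2.86,1.17], [0.85,1.24,1.33]]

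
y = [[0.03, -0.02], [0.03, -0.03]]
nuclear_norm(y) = 0.06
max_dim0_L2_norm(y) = 0.04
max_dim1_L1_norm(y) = 0.06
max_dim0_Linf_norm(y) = 0.03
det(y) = -0.00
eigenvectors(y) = [[0.84, 0.39], [0.54, 0.92]]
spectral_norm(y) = 0.06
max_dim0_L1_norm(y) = 0.06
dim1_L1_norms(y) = [0.05, 0.06]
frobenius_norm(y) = 0.06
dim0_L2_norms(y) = [0.04, 0.04]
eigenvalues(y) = [0.02, -0.02]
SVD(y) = [[-0.65, -0.76],[-0.76, 0.65]] @ diag([0.055413812651491104, 0.005413812651491099]) @ [[-0.76, 0.65], [-0.65, -0.76]]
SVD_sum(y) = [[0.03, -0.02],[0.03, -0.03]] + [[0.00, 0.0], [-0.0, -0.00]]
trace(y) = 0.00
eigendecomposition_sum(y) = [[0.02,-0.01], [0.01,-0.01]] + [[0.01, -0.01], [0.02, -0.02]]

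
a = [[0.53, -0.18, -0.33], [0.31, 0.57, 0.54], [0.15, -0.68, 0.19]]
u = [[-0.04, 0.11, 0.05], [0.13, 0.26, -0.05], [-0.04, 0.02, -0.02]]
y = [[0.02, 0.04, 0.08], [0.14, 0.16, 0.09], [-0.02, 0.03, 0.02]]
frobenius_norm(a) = 1.29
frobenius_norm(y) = 0.25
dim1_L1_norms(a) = [1.04, 1.42, 1.02]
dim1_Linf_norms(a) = [0.53, 0.57, 0.68]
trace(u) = 0.20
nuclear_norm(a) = 2.17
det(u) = 0.00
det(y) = 0.00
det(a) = 0.35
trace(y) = 0.20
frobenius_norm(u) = 0.32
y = u @ a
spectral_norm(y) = 0.24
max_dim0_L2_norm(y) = 0.17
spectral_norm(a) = 0.97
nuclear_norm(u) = 0.45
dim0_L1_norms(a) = [0.99, 1.43, 1.06]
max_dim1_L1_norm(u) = 0.44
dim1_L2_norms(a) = [0.65, 0.84, 0.72]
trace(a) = 1.29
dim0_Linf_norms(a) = [0.53, 0.68, 0.54]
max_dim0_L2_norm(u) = 0.28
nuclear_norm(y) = 0.33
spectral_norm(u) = 0.30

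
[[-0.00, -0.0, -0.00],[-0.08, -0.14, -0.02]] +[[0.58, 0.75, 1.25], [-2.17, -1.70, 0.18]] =[[0.58, 0.75, 1.25], [-2.25, -1.84, 0.16]]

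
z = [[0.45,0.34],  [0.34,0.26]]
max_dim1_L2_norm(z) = 0.56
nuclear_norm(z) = 0.71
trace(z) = 0.71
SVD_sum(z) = [[0.45,0.34], [0.34,0.26]] + [[0.0, -0.0], [-0.00, 0.00]]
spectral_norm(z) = 0.71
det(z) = 0.00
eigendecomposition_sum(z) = [[0.45, 0.34],  [0.34, 0.26]] + [[0.0, -0.0], [-0.00, 0.0]]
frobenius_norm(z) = 0.71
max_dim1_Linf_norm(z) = 0.45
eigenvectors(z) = [[0.80, -0.60], [0.6, 0.8]]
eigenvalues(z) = [0.71, 0.0]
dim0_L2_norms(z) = [0.56, 0.43]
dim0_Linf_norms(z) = [0.45, 0.34]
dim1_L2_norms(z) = [0.56, 0.43]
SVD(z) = [[-0.80, -0.60],[-0.6, 0.8]] @ diag([0.7080226621620772, 0.001977337837922881]) @ [[-0.8, -0.6], [-0.60, 0.80]]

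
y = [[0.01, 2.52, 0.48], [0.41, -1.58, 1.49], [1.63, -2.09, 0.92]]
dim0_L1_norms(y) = [2.05, 6.19, 2.89]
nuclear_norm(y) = 6.55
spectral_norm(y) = 3.96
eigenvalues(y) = [(1.65+0j), (-1.15+1.52j), (-1.15-1.52j)]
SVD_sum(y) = [[-0.70, 1.92, -0.60], [0.65, -1.78, 0.55], [0.88, -2.42, 0.75]] + [[0.63, 0.58, 1.13],[0.32, 0.3, 0.57],[0.27, 0.25, 0.48]] + [[0.08, 0.01, -0.05], [-0.56, -0.09, 0.36], [0.48, 0.08, -0.31]]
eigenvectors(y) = [[(-0.73+0j), (-0.64+0j), (-0.64-0j)], [(-0.36+0j), 0.17-0.40j, 0.17+0.40j], [-0.58+0.00j, 0.63+0.06j, (0.63-0.06j)]]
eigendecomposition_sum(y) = [[(0.89+0j),(0.14+0j),(0.86+0j)], [(0.44+0j),0.07+0.00j,(0.43+0j)], [(0.72+0j),0.11+0.00j,(0.69+0j)]] + [[(-0.44+0.22j), 1.19+0.80j, (-0.19-0.77j)], [(-0.02-0.33j), (-0.82+0.52j), 0.53+0.09j], [(0.46-0.17j), -1.10-0.91j, 0.11+0.78j]] + [[-0.44-0.22j, (1.19-0.8j), -0.19+0.77j], [(-0.02+0.33j), -0.82-0.52j, (0.53-0.09j)], [(0.46+0.17j), -1.10+0.91j, (0.11-0.78j)]]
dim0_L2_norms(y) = [1.68, 3.64, 1.82]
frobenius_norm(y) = 4.40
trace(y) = -0.65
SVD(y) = [[0.54, -0.83, -0.11], [-0.5, -0.42, 0.76], [-0.68, -0.35, -0.65]] @ diag([3.9550885793449773, 1.7019701270305212, 0.8930128869342548]) @ [[-0.33, 0.90, -0.28], [-0.44, -0.41, -0.80], [-0.83, -0.14, 0.54]]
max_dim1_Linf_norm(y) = 2.52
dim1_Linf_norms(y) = [2.52, 1.58, 2.09]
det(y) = 6.01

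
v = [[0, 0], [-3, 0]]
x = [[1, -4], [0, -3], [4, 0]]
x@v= [[12, 0], [9, 0], [0, 0]]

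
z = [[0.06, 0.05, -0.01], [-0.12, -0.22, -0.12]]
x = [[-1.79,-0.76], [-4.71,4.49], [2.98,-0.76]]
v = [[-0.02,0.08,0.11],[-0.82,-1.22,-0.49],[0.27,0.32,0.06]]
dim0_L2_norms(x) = [5.85, 4.62]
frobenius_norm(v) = 1.61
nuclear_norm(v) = 1.75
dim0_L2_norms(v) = [0.86, 1.26, 0.51]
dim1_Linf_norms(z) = [0.06, 0.22]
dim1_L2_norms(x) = [1.94, 6.51, 3.08]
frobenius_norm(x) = 7.46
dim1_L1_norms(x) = [2.55, 9.2, 3.74]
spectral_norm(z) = 0.28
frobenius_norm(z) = 0.29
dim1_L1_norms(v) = [0.21, 2.53, 0.65]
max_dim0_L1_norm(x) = 9.48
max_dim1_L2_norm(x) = 6.51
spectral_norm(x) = 7.13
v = x @ z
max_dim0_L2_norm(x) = 5.85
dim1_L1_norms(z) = [0.12, 0.46]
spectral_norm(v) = 1.61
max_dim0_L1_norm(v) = 1.62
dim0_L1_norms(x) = [9.48, 6.01]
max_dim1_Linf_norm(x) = 4.71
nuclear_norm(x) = 9.32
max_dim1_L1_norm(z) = 0.46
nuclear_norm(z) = 0.33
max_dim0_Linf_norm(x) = 4.71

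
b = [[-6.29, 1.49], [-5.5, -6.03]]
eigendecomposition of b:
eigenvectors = [[(-0.02+0.46j), -0.02-0.46j], [-0.89+0.00j, -0.89-0.00j]]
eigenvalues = [(-6.16+2.86j), (-6.16-2.86j)]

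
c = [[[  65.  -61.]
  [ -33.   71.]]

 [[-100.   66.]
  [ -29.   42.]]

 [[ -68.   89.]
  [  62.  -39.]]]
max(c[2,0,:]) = 89.0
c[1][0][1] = 66.0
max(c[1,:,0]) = -29.0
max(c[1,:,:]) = 66.0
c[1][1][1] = 42.0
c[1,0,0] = -100.0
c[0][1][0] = -33.0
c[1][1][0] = -29.0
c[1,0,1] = 66.0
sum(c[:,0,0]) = -103.0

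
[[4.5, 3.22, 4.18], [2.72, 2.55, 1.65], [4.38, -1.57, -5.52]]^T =[[4.5, 2.72, 4.38],[3.22, 2.55, -1.57],[4.18, 1.65, -5.52]]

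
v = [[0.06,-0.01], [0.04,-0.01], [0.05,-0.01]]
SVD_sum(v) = [[0.06, -0.01], [0.04, -0.01], [0.05, -0.01]] + [[0.0, 0.0], [-0.0, -0.00], [-0.00, -0.00]]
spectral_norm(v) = 0.09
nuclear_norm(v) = 0.09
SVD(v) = [[-0.68, 0.61],  [-0.46, -0.79],  [-0.57, -0.09]] @ diag([0.08940074359609894, 0.002739898623046868]) @ [[-0.98,0.19], [0.19,0.98]]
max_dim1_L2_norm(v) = 0.06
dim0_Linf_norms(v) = [0.06, 0.01]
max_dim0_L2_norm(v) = 0.09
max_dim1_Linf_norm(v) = 0.06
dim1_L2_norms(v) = [0.06, 0.04, 0.05]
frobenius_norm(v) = 0.09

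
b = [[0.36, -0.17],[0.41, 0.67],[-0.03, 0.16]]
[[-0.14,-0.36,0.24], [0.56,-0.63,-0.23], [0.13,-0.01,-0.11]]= b@[[-0.00, -1.11, 0.40], [0.83, -0.26, -0.59]]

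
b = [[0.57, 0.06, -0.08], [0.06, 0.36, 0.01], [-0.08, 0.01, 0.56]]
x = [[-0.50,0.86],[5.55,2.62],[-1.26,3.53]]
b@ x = [[0.15, 0.36], [1.96, 1.03], [-0.61, 1.93]]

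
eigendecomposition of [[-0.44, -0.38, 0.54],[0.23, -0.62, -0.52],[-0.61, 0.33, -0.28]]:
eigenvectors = [[-0.10-0.61j, -0.10+0.61j, 0.59+0.00j], [(-0.31+0.35j), -0.31-0.35j, (0.75+0j)], [(0.63+0j), (0.63-0j), (0.3+0j)]]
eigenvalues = [(-0.35+0.77j), (-0.35-0.77j), (-0.65+0j)]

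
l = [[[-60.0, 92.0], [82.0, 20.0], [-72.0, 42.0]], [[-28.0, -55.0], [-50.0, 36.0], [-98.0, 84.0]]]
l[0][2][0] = -72.0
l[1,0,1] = -55.0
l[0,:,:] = [[-60.0, 92.0], [82.0, 20.0], [-72.0, 42.0]]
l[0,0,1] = 92.0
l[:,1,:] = [[82.0, 20.0], [-50.0, 36.0]]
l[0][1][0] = 82.0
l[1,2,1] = 84.0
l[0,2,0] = -72.0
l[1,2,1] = 84.0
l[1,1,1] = 36.0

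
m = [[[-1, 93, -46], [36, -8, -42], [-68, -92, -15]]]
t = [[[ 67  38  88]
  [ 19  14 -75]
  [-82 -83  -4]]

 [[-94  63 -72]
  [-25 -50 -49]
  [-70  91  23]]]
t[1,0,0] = -94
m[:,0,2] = [-46]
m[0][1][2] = -42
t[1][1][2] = -49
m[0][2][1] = -92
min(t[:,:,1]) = -83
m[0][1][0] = 36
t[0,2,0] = -82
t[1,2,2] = 23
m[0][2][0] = -68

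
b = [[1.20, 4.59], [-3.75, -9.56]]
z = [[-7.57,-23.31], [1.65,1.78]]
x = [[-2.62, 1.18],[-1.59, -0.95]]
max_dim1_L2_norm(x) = 2.87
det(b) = 5.74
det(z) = 24.99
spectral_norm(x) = 3.12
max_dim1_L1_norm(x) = 3.8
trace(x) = -3.57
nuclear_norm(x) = 4.52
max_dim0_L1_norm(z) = 25.09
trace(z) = -5.79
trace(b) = -8.36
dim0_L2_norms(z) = [7.75, 23.38]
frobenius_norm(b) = 11.31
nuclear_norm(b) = 11.81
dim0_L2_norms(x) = [3.06, 1.51]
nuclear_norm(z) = 25.62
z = x @ b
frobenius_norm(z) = 24.63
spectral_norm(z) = 24.61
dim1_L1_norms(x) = [3.8, 2.54]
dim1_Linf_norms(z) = [23.31, 1.78]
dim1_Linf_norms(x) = [2.62, 1.59]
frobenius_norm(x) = 3.42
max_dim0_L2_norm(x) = 3.06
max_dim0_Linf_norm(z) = 23.31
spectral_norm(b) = 11.30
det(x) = 4.37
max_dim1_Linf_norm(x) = 2.62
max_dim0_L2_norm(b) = 10.6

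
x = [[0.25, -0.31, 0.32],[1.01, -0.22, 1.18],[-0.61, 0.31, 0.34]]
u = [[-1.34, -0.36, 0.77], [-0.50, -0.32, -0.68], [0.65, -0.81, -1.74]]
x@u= [[0.03,-0.25,-0.15], [-0.48,-1.25,-1.13], [0.88,-0.16,-1.27]]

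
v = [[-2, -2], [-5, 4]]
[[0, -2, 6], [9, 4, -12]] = v @ [[-1, 0, 0], [1, 1, -3]]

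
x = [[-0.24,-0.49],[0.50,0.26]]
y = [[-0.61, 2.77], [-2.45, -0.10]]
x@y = [[1.35, -0.62], [-0.94, 1.36]]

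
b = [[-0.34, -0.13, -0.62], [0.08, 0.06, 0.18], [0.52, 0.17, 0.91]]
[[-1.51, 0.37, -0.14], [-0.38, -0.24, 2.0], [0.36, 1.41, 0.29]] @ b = [[0.47, 0.19, 0.88], [1.15, 0.38, 2.01], [0.14, 0.09, 0.29]]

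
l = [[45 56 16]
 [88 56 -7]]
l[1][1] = 56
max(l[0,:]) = 56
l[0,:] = [45, 56, 16]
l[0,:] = [45, 56, 16]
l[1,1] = 56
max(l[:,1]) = 56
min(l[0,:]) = 16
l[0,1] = 56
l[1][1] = 56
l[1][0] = 88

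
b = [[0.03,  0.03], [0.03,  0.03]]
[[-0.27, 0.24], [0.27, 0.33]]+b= [[-0.24, 0.27], [0.30, 0.36]]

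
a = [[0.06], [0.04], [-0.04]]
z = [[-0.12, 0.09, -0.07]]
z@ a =[[-0.00]]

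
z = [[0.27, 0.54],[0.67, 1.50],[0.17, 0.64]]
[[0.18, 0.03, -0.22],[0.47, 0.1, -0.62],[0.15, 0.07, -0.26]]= z@[[0.44, -0.26, -0.03], [0.12, 0.18, -0.40]]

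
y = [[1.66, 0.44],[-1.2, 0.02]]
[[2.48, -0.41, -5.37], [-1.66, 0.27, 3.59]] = y @ [[1.39, -0.23, -3.01], [0.40, -0.07, -0.86]]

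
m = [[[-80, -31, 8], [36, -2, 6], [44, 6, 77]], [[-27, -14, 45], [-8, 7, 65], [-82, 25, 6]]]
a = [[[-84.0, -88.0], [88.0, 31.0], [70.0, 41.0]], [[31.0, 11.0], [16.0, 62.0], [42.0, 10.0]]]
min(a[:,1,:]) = 16.0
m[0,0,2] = 8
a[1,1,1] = 62.0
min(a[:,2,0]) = 42.0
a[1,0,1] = 11.0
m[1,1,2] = 65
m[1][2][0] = -82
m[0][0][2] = 8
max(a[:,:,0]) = 88.0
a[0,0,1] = -88.0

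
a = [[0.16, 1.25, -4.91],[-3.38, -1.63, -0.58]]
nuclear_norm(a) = 8.87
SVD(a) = [[-1.0, -0.02], [-0.02, 1.00]] @ diag([5.069776724432143, 3.796217059706425]) @ [[-0.02, -0.24, 0.97],[-0.89, -0.44, -0.12]]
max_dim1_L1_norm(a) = 6.32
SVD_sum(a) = [[0.08, 1.21, -4.92], [0.00, 0.03, -0.12]] + [[0.08,  0.04,  0.01], [-3.38,  -1.66,  -0.46]]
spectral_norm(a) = 5.07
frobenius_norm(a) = 6.33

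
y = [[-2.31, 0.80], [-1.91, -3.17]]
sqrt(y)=[[0.97, 1.17],[-2.79, -0.28]]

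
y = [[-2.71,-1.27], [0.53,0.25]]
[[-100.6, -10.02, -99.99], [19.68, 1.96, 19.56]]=y @[[35.72, 3.51, 35.34], [2.99, 0.40, 3.32]]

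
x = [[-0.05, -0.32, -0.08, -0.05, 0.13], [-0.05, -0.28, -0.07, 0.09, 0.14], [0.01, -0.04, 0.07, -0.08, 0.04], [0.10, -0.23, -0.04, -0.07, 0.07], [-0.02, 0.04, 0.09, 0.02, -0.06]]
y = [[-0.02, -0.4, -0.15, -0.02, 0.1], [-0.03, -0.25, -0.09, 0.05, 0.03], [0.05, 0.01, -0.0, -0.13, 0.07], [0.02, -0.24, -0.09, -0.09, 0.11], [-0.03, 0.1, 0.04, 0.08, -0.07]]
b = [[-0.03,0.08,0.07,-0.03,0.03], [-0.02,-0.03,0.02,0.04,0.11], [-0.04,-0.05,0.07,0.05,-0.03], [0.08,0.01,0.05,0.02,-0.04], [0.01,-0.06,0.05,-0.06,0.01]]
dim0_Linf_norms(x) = [0.1, 0.32, 0.09, 0.09, 0.14]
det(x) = 0.00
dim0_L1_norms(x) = [0.23, 0.91, 0.35, 0.31, 0.44]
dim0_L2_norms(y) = [0.07, 0.54, 0.2, 0.19, 0.18]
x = b + y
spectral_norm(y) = 0.60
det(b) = 0.00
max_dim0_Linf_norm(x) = 0.32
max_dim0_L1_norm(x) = 0.91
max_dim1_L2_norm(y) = 0.44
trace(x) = -0.39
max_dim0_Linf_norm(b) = 0.11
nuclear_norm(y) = 0.82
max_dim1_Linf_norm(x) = 0.32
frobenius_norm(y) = 0.63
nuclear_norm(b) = 0.55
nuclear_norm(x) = 0.96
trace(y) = -0.43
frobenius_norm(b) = 0.25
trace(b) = 0.04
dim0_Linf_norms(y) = [0.05, 0.4, 0.15, 0.13, 0.11]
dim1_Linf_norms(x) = [0.32, 0.28, 0.08, 0.23, 0.09]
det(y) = -0.00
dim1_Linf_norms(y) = [0.4, 0.25, 0.13, 0.24, 0.1]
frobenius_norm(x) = 0.59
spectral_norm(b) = 0.14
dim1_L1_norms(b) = [0.24, 0.22, 0.24, 0.2, 0.19]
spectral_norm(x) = 0.54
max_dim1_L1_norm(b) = 0.24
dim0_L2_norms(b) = [0.1, 0.12, 0.12, 0.09, 0.12]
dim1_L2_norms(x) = [0.36, 0.34, 0.12, 0.27, 0.12]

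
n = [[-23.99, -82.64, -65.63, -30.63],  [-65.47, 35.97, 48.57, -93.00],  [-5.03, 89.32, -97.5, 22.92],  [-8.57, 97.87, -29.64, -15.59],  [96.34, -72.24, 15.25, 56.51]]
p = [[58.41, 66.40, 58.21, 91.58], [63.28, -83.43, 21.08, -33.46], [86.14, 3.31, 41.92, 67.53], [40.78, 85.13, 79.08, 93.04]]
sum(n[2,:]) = 9.709999999999994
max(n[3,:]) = 97.87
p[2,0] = 86.14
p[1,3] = -33.46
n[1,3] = -93.0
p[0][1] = 66.4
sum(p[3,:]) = 298.03000000000003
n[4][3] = 56.51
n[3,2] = -29.64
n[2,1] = 89.32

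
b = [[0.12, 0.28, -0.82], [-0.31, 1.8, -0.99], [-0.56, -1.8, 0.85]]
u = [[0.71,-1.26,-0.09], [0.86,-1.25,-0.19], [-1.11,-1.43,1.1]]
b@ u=[[1.24, 0.67, -0.97], [2.43, -0.44, -1.4], [-2.89, 1.74, 1.33]]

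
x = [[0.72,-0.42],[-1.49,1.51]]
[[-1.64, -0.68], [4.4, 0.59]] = x@[[-1.37, -1.68], [1.56, -1.27]]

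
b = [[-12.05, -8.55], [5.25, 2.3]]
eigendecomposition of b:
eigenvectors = [[-0.88, 0.66], [0.47, -0.75]]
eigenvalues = [-7.44, -2.31]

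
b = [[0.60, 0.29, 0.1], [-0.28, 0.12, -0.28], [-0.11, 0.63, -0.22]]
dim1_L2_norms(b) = [0.67, 0.41, 0.68]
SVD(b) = [[0.63, -0.67, -0.39], [0.07, 0.55, -0.83], [0.77, 0.5, 0.40]] @ diag([0.7422657600863366, 0.7190441032032222, 0.12131413376901636]) @ [[0.37, 0.91, -0.17], [-0.85, 0.26, -0.46], [-0.38, 0.32, 0.87]]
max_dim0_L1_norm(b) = 1.04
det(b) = 0.06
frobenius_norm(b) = 1.04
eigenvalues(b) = [(0.43+0j), (0.04+0.39j), (0.04-0.39j)]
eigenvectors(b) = [[(-0.82+0j), -0.10-0.29j, -0.10+0.29j], [(0.33+0j), (0.3+0.44j), 0.30-0.44j], [0.46+0.00j, 0.79+0.00j, (0.79-0j)]]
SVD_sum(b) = [[0.17, 0.43, -0.08],[0.02, 0.05, -0.01],[0.21, 0.52, -0.10]] + [[0.41, -0.12, 0.22], [-0.34, 0.1, -0.18], [-0.30, 0.09, -0.16]] + [[0.02,-0.01,-0.04], [0.04,-0.03,-0.09], [-0.02,0.02,0.04]]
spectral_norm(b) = 0.74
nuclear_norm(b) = 1.58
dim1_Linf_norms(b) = [0.6, 0.28, 0.63]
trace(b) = 0.50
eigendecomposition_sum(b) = [[0.53+0.00j, 0.35+0.00j, -0.07+0.00j], [(-0.21+0j), -0.14-0.00j, 0.03-0.00j], [-0.30+0.00j, -0.20-0.00j, (0.04-0j)]] + [[0.04-0.05j, (-0.03-0.16j), (0.09+0.02j)], [(-0.03+0.1j), (0.13+0.25j), (-0.15+0j)], [0.09+0.13j, (0.41+0.05j), -0.13+0.19j]] + [[(0.04+0.05j), -0.03+0.16j, (0.09-0.02j)],[(-0.03-0.1j), 0.13-0.25j, -0.15-0.00j],[(0.09-0.13j), (0.41-0.05j), -0.13-0.19j]]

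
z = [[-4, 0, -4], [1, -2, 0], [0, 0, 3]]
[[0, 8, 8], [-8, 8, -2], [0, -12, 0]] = z @ [[0, 2, -2], [4, -3, 0], [0, -4, 0]]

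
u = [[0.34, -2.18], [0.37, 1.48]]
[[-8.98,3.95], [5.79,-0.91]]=u@ [[-0.5, 2.95], [4.04, -1.35]]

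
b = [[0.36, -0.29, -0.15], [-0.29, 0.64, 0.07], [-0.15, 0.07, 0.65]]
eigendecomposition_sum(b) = [[0.12, 0.07, 0.03], [0.07, 0.04, 0.01], [0.03, 0.01, 0.01]] + [[0.24, -0.32, -0.23],[-0.32, 0.44, 0.31],[-0.23, 0.31, 0.22]] + [[0.01, -0.03, 0.05], [-0.03, 0.16, -0.26], [0.05, -0.26, 0.42]]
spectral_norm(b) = 0.90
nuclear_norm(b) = 1.65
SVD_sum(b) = [[0.24, -0.32, -0.23], [-0.32, 0.44, 0.31], [-0.23, 0.31, 0.22]] + [[0.01,-0.03,0.05],[-0.03,0.16,-0.26],[0.05,-0.26,0.42]] + [[0.12, 0.07, 0.03], [0.07, 0.04, 0.01], [0.03, 0.01, 0.01]]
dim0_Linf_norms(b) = [0.36, 0.64, 0.65]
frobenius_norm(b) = 1.09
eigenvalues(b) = [0.16, 0.9, 0.59]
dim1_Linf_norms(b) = [0.36, 0.64, 0.65]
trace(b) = 1.65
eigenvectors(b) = [[-0.85,-0.51,0.11], [-0.49,0.70,-0.52], [-0.19,0.5,0.85]]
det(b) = 0.09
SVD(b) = [[-0.51, -0.11, -0.85], [0.7, 0.52, -0.49], [0.50, -0.85, -0.19]] @ diag([0.9022099653236294, 0.5873454922616335, 0.16044454241473688]) @ [[-0.51, 0.70, 0.5], [-0.11, 0.52, -0.85], [-0.85, -0.49, -0.19]]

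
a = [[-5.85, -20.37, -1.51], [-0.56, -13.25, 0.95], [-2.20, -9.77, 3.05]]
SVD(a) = [[-0.79, -0.60, -0.15], [-0.49, 0.46, 0.74], [-0.38, 0.66, -0.65]] @ diag([26.80342737232908, 3.808236801651064, 2.210681695502648]) @ [[0.21, 0.98, -0.02], [0.47, -0.09, 0.88], [0.86, -0.19, -0.48]]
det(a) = 225.65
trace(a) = -16.05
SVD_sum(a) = [[-4.50, -20.64, 0.33], [-2.79, -12.78, 0.2], [-2.14, -9.83, 0.16]] + [[-1.07,  0.20,  -2.00], [0.82,  -0.15,  1.53], [1.18,  -0.22,  2.21]] + [[-0.28, 0.06, 0.16], [1.41, -0.32, -0.78], [-1.23, 0.28, 0.69]]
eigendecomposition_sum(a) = [[0.22,0.3,-0.96], [-0.05,-0.06,0.2], [-0.66,-0.93,2.94]] + [[-4.17,13.42,-2.29], [0.19,-0.6,0.1], [-0.88,2.85,-0.49]] + [[-1.90, -34.10, 1.74], [-0.7, -12.58, 0.64], [-0.65, -11.69, 0.6]]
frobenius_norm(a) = 27.16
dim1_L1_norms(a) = [27.73, 14.76, 15.02]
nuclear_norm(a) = 32.82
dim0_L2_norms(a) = [6.28, 26.19, 3.53]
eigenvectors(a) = [[-0.31, 0.98, -0.89],  [0.07, -0.04, -0.33],  [0.95, 0.21, -0.31]]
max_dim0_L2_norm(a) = 26.19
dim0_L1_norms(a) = [8.61, 43.39, 5.51]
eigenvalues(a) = [3.09, -5.26, -13.88]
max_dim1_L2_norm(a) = 21.25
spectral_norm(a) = 26.80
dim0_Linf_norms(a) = [5.85, 20.37, 3.05]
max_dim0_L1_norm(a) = 43.39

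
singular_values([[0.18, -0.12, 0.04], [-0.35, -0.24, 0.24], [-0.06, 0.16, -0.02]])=[0.49, 0.27, 0.05]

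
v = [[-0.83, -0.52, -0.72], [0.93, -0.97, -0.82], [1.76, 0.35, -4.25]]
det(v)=-6.428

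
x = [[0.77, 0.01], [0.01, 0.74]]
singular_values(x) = [0.77, 0.74]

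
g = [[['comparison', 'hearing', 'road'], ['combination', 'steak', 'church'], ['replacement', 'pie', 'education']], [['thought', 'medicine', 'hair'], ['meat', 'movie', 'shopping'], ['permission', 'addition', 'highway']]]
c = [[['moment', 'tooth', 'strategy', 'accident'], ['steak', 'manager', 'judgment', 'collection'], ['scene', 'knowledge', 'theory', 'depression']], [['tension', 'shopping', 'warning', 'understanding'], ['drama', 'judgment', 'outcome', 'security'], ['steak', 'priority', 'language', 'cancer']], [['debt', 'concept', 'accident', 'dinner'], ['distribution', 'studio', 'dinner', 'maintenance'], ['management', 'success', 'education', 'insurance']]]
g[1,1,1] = 'movie'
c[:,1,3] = ['collection', 'security', 'maintenance']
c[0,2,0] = 'scene'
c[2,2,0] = 'management'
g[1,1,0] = 'meat'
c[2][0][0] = 'debt'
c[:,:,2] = [['strategy', 'judgment', 'theory'], ['warning', 'outcome', 'language'], ['accident', 'dinner', 'education']]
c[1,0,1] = 'shopping'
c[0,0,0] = 'moment'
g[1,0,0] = 'thought'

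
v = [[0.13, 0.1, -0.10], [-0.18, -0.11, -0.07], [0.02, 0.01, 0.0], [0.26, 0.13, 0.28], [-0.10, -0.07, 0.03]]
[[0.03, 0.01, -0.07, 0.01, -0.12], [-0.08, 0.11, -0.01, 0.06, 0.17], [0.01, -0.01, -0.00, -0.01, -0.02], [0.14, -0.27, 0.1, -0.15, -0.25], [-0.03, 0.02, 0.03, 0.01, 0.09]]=v @ [[0.23, -0.18, -0.07, -0.59, -0.74], [0.19, -0.33, -0.10, 0.61, -0.26], [0.21, -0.63, 0.47, -0.28, -0.07]]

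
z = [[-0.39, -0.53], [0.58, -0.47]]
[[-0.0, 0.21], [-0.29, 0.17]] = z @ [[-0.31, -0.02],[0.23, -0.39]]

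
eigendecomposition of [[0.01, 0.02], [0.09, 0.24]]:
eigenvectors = [[-0.94, -0.08], [0.35, -1.00]]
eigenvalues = [0.0, 0.25]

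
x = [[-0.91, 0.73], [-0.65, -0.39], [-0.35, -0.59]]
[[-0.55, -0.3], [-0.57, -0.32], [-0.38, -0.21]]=x@[[0.76, 0.42],[0.2, 0.11]]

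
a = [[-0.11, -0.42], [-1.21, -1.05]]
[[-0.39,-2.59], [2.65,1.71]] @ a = [[3.18, 2.88],[-2.36, -2.91]]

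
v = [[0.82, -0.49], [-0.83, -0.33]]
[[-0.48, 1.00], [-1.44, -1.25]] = v @ [[0.81, 1.39], [2.33, 0.28]]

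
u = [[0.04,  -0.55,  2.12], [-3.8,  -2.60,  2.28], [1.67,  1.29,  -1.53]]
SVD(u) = [[0.23, -0.95, 0.22], [0.87, 0.31, 0.39], [-0.44, 0.10, 0.89]] @ diag([5.895949981449157, 1.7968188397066107, 0.003984159264947986]) @ [[-0.68, -0.5, 0.53], [-0.58, -0.08, -0.81], [-0.45, 0.86, 0.23]]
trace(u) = -4.09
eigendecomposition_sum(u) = [[-0.94, -0.78, 1.07], [-2.86, -2.38, 3.28], [1.5, 1.25, -1.72]] + [[0.98, 0.23, 1.06], [-0.94, -0.22, -1.02], [0.17, 0.04, 0.18]] + [[-0.0, -0.0, -0.01], [0.00, 0.01, 0.02], [0.00, 0.00, 0.00]]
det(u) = -0.04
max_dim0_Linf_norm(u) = 3.8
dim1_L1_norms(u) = [2.71, 8.68, 4.49]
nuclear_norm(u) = 7.70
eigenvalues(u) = [-5.04, 0.94, 0.01]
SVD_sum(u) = [[-0.94,-0.69,0.74],[-3.48,-2.56,2.73],[1.77,1.30,-1.39]] + [[0.98, 0.14, 1.38], [-0.32, -0.04, -0.45], [-0.1, -0.01, -0.14]] + [[-0.0, 0.0, 0.00], [-0.0, 0.0, 0.0], [-0.00, 0.0, 0.0]]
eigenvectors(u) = [[0.28, 0.72, -0.45], [0.85, -0.69, 0.86], [-0.45, 0.12, 0.23]]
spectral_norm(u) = 5.90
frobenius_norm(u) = 6.16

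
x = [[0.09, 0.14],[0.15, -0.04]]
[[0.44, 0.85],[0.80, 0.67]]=x@[[5.29, 5.16], [-0.28, 2.72]]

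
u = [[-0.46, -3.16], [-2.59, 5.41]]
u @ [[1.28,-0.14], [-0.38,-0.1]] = [[0.61, 0.38],[-5.37, -0.18]]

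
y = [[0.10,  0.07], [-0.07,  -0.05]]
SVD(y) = [[-0.82, 0.58], [0.58, 0.82]] @ diag([0.14933034373659254, 0.0006696562634074685]) @ [[-0.82, -0.58], [0.58, -0.82]]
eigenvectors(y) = [[0.82, -0.57], [-0.57, 0.82]]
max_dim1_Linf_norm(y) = 0.1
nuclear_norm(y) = 0.15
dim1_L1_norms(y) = [0.17, 0.12]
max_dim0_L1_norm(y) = 0.17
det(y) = -0.00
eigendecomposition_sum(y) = [[0.10, 0.07], [-0.07, -0.05]] + [[0.0,0.00], [-0.0,-0.0]]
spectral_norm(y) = 0.15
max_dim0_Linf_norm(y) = 0.1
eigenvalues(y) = [0.05, -0.0]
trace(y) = 0.05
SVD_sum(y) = [[0.1, 0.07], [-0.07, -0.05]] + [[0.0,  -0.00], [0.0,  -0.00]]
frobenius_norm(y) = 0.15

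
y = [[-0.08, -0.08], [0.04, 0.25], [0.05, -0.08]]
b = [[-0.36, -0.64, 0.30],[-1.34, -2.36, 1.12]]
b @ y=[[0.02, -0.16], [0.07, -0.57]]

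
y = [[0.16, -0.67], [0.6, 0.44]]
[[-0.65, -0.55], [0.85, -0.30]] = y @ [[0.61, -0.94],[1.11, 0.60]]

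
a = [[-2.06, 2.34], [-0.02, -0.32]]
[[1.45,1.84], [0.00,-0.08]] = a @ [[-0.67, -0.55], [0.03, 0.30]]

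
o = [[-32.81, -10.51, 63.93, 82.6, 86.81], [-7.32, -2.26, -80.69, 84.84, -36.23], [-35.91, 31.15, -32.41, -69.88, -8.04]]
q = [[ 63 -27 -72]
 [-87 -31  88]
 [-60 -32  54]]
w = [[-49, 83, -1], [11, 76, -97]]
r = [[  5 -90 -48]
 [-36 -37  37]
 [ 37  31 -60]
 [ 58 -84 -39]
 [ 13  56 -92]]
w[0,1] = 83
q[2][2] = 54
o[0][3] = 82.6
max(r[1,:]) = 37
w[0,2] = -1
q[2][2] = 54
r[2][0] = 37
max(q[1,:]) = 88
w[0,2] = -1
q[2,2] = 54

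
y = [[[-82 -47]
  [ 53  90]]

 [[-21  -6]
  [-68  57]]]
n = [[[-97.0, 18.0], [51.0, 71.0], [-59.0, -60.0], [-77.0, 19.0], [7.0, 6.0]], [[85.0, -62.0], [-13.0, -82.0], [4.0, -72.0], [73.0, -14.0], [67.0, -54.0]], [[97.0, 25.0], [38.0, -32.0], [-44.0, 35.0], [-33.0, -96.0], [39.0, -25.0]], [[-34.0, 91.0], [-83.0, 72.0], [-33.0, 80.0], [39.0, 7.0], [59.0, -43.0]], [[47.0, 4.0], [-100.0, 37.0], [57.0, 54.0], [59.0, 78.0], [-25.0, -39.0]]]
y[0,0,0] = -82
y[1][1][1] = 57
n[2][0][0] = 97.0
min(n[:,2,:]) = -72.0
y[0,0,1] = -47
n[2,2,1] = 35.0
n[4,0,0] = 47.0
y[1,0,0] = -21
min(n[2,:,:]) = -96.0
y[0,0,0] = -82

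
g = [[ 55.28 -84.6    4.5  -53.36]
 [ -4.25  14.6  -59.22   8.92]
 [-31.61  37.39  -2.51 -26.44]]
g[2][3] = -26.44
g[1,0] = -4.25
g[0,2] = 4.5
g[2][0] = -31.61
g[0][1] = -84.6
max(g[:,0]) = 55.28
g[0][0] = 55.28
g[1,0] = -4.25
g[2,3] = -26.44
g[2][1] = 37.39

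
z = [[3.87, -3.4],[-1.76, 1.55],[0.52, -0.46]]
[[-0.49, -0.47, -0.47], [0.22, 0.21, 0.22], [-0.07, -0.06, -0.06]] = z @[[-0.17, 0.02, -0.07],[-0.05, 0.16, 0.06]]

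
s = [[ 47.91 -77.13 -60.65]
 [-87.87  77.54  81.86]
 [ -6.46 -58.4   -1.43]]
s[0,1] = -77.13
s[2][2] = -1.43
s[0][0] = 47.91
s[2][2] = -1.43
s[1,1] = 77.54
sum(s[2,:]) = -66.29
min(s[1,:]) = -87.87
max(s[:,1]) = 77.54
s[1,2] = 81.86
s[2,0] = -6.46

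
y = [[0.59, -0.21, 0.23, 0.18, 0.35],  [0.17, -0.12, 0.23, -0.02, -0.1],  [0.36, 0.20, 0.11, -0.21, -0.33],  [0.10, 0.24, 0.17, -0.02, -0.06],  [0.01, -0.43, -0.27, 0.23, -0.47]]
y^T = [[0.59, 0.17, 0.36, 0.1, 0.01], [-0.21, -0.12, 0.20, 0.24, -0.43], [0.23, 0.23, 0.11, 0.17, -0.27], [0.18, -0.02, -0.21, -0.02, 0.23], [0.35, -0.1, -0.33, -0.06, -0.47]]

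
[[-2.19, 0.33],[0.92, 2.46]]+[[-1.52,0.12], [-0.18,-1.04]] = [[-3.71, 0.45], [0.74, 1.42]]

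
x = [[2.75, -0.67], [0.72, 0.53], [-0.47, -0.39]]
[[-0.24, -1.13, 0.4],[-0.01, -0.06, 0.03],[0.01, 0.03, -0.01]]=x @ [[-0.07, -0.33, 0.12], [0.07, 0.33, -0.11]]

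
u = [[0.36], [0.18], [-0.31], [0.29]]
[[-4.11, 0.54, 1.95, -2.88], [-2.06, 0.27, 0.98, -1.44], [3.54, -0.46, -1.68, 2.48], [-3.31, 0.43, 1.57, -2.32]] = u @ [[-11.43,  1.49,  5.42,  -8.00]]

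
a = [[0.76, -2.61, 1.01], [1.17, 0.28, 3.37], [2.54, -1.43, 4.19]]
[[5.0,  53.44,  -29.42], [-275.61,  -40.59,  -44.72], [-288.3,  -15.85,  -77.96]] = a@[[-4.23, -10.65, -14.46],[-33.16, -25.97, 3.75],[-77.56, -6.19, -8.56]]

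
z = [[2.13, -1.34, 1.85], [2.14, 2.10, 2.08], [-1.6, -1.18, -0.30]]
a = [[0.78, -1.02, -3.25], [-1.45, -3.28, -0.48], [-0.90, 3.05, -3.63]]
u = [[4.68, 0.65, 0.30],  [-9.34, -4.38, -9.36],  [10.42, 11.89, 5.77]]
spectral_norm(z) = 4.49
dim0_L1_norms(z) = [5.87, 4.62, 4.23]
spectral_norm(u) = 21.45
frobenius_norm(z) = 5.21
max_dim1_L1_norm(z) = 6.32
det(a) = 39.32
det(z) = 9.03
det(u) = 354.57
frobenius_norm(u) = 22.35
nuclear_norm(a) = 11.23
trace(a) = -6.13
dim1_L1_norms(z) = [5.32, 6.32, 3.08]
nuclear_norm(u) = 29.97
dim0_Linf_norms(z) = [2.14, 2.1, 2.08]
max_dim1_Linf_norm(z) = 2.14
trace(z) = 3.93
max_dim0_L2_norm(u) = 14.76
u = a @ z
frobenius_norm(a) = 6.97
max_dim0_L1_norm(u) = 24.44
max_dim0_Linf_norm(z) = 2.14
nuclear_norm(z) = 7.80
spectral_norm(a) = 5.37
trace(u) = 6.07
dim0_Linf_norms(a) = [1.45, 3.28, 3.63]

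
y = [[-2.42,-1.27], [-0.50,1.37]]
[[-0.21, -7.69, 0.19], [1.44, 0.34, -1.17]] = y @ [[-0.39, 2.56, 0.31], [0.91, 1.18, -0.74]]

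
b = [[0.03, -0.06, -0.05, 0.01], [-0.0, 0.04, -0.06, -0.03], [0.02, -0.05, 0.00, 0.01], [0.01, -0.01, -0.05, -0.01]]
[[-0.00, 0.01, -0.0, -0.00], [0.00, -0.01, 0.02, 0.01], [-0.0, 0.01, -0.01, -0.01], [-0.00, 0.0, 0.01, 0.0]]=b @ [[0.16, -0.07, 0.09, -0.16], [0.09, -0.21, 0.16, 0.12], [0.05, -0.02, -0.14, -0.12], [-0.1, -0.04, -0.10, 0.19]]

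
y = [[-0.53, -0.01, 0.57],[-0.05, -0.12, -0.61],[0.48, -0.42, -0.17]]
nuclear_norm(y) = 1.87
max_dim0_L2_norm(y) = 0.85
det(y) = 0.17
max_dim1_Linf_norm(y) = 0.61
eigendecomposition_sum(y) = [[0.07, -0.10, 0.15], [-0.13, 0.18, -0.27], [0.13, -0.18, 0.27]] + [[-0.47, 0.23, 0.49], [0.25, -0.12, -0.26], [0.4, -0.19, -0.41]] + [[-0.13, -0.14, -0.07], [-0.17, -0.18, -0.09], [-0.05, -0.05, -0.02]]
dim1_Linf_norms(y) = [0.57, 0.61, 0.48]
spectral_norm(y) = 1.02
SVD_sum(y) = [[-0.44,0.19,0.57], [0.28,-0.12,-0.36], [0.31,-0.13,-0.4]] + [[0.02, -0.01, 0.01],[-0.25, 0.15, -0.24],[0.24, -0.15, 0.24]] + [[-0.1, -0.19, -0.01], [-0.08, -0.15, -0.01], [-0.07, -0.14, -0.01]]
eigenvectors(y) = [[-0.36, 0.71, 0.6], [0.66, -0.37, 0.77], [-0.66, -0.6, 0.22]]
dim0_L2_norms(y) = [0.72, 0.44, 0.85]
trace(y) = -0.82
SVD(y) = [[-0.73, 0.04, 0.68], [0.46, -0.71, 0.53], [0.51, 0.70, 0.50]] @ diag([1.0237784842856856, 0.5302515220352574, 0.31829379273400543]) @ [[0.59, -0.26, -0.76],  [0.66, -0.39, 0.64],  [-0.46, -0.88, -0.07]]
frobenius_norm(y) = 1.20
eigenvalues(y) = [0.52, -1.0, -0.33]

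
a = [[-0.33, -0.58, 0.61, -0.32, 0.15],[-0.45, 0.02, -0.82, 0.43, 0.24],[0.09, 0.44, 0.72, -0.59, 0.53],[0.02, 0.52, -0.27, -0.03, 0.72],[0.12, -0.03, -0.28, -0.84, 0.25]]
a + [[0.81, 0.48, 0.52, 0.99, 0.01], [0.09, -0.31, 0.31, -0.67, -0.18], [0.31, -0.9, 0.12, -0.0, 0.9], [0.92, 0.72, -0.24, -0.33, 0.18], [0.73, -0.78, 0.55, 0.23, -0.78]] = [[0.48,-0.1,1.13,0.67,0.16], [-0.36,-0.29,-0.51,-0.24,0.06], [0.4,-0.46,0.84,-0.59,1.43], [0.94,1.24,-0.51,-0.36,0.90], [0.85,-0.81,0.27,-0.61,-0.53]]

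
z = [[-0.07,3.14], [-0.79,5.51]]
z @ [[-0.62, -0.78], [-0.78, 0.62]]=[[-2.41, 2.0], [-3.81, 4.03]]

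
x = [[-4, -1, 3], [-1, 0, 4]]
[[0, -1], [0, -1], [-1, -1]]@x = [[1, 0, -4], [1, 0, -4], [5, 1, -7]]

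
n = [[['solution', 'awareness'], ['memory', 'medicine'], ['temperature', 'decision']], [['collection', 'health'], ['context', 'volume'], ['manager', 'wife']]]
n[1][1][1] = 'volume'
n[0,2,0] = 'temperature'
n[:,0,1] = ['awareness', 'health']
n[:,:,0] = [['solution', 'memory', 'temperature'], ['collection', 'context', 'manager']]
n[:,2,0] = ['temperature', 'manager']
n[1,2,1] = 'wife'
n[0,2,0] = 'temperature'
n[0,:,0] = ['solution', 'memory', 'temperature']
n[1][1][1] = 'volume'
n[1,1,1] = 'volume'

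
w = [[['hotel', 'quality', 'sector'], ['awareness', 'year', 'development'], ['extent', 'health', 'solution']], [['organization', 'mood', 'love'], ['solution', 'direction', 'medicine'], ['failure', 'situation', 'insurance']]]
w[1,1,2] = 'medicine'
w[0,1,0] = 'awareness'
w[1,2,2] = 'insurance'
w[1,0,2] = 'love'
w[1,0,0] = 'organization'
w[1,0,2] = 'love'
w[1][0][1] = 'mood'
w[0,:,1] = ['quality', 'year', 'health']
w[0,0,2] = 'sector'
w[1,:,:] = [['organization', 'mood', 'love'], ['solution', 'direction', 'medicine'], ['failure', 'situation', 'insurance']]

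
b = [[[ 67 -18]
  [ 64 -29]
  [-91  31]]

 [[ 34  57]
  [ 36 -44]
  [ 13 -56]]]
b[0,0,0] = 67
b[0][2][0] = -91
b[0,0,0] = 67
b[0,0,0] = 67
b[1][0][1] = 57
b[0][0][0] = 67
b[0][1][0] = 64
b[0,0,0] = 67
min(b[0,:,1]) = -29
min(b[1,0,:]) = 34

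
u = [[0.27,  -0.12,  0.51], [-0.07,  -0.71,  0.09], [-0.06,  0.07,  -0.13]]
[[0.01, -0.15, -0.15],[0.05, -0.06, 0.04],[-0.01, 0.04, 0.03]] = u@[[-0.17, -0.03, -0.39],[-0.04, 0.05, -0.03],[0.1, -0.26, -0.1]]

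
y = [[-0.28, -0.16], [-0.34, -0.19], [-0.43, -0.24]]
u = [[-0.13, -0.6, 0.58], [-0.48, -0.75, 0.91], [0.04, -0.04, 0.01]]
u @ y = [[-0.01, -0.00], [-0.00, 0.00], [-0.0, -0.00]]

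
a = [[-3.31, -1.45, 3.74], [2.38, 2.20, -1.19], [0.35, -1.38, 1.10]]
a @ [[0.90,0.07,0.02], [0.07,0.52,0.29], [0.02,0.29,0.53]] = [[-3.01, 0.1, 1.50], [2.27, 0.97, 0.05], [0.24, -0.37, 0.19]]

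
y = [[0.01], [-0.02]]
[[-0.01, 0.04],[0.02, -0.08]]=y @[[-0.80, 3.94]]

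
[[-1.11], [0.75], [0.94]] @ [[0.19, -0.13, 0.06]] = [[-0.21, 0.14, -0.07], [0.14, -0.1, 0.04], [0.18, -0.12, 0.06]]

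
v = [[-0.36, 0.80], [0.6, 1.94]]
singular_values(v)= [2.14, 0.55]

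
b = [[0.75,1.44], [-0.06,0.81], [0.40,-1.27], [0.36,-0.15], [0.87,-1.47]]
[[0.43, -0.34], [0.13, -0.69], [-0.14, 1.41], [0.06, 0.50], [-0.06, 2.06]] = b @ [[0.23, 1.05], [0.18, -0.78]]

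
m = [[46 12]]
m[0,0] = 46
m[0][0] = 46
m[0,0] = 46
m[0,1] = 12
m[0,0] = 46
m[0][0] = 46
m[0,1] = 12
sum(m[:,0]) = 46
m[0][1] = 12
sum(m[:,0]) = 46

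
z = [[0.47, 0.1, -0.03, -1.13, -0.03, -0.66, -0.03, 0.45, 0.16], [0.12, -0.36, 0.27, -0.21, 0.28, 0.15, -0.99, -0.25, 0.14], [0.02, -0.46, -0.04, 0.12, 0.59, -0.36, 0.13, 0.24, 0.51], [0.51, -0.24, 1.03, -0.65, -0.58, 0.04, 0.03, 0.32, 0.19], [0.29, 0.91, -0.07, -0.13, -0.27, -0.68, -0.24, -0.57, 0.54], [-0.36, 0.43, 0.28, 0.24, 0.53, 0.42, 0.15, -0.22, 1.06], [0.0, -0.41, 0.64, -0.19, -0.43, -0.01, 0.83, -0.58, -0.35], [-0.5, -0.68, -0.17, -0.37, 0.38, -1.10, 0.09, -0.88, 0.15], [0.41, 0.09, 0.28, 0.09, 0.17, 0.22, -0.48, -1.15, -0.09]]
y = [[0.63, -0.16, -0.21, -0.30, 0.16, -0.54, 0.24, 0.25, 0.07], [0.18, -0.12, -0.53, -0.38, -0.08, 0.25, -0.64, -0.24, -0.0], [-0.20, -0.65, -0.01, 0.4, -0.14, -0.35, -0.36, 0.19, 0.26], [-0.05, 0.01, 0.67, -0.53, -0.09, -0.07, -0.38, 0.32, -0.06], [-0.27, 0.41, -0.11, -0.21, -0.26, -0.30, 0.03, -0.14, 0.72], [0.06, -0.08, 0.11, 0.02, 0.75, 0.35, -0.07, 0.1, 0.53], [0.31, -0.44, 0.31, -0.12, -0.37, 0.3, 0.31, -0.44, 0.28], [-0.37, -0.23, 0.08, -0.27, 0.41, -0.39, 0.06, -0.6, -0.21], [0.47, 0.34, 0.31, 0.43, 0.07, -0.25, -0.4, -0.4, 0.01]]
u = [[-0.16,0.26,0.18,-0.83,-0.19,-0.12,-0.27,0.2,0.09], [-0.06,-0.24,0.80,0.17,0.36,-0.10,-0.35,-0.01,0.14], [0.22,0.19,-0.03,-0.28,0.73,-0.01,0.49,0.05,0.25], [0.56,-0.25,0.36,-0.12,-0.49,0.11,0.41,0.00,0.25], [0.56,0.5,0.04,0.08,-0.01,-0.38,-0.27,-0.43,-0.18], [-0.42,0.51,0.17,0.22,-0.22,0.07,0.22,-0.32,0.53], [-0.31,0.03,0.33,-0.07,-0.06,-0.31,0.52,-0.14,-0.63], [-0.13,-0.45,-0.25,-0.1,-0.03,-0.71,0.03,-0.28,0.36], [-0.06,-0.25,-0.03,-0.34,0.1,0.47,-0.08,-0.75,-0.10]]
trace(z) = -0.57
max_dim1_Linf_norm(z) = 1.15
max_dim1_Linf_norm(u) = 0.83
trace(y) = -0.22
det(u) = 1.00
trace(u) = -0.35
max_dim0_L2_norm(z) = 1.8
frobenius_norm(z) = 4.25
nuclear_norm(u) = 9.00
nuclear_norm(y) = 9.00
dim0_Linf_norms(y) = [0.63, 0.65, 0.67, 0.53, 0.75, 0.54, 0.64, 0.6, 0.72]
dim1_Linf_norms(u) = [0.83, 0.8, 0.73, 0.56, 0.56, 0.53, 0.63, 0.71, 0.75]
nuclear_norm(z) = 11.19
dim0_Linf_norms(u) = [0.56, 0.51, 0.8, 0.83, 0.73, 0.71, 0.52, 0.75, 0.63]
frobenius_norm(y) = 3.00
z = y + u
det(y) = -1.00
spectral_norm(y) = 1.01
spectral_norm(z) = 1.99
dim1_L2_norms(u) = [0.99, 1.01, 1.0, 1.0, 1.0, 1.0, 1.0, 1.0, 1.0]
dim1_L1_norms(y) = [2.56, 2.42, 2.56, 2.18, 2.45, 2.07, 2.88, 2.62, 2.68]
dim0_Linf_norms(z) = [0.51, 0.91, 1.03, 1.13, 0.59, 1.1, 0.99, 1.15, 1.06]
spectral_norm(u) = 1.01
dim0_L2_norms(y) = [1.0, 1.0, 1.0, 1.0, 1.0, 1.0, 1.0, 1.0, 1.0]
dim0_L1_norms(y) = [2.54, 2.44, 2.34, 2.66, 2.33, 2.8, 2.49, 2.68, 2.14]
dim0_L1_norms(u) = [2.48, 2.68, 2.19, 2.21, 2.19, 2.28, 2.64, 2.18, 2.53]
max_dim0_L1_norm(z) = 4.66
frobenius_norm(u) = 3.00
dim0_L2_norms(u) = [1.0, 1.0, 1.0, 1.0, 1.0, 1.0, 1.0, 1.0, 1.0]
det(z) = -0.01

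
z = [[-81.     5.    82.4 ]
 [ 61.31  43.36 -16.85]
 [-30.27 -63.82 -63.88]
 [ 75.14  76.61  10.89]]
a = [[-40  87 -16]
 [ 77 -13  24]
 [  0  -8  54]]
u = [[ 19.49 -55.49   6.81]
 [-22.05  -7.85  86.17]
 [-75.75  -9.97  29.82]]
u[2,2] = 29.82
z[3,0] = 75.14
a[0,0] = -40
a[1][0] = 77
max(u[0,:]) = 19.49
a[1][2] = 24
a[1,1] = -13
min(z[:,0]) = -81.0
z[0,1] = 5.0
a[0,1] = 87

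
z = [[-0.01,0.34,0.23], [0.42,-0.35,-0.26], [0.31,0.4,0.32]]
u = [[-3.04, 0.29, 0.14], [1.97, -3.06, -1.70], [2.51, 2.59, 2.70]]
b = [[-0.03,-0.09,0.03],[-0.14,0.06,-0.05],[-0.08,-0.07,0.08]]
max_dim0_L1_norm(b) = 0.25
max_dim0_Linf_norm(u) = 3.06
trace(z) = -0.04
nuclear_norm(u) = 10.00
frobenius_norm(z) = 0.95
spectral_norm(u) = 5.11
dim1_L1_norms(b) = [0.15, 0.25, 0.23]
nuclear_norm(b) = 0.36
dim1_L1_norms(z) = [0.58, 1.03, 1.03]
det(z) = -0.01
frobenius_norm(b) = 0.23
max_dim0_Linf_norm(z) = 0.42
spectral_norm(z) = 0.79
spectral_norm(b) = 0.16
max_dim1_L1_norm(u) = 7.8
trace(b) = 0.11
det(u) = 10.74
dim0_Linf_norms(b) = [0.14, 0.09, 0.08]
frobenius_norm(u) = 6.77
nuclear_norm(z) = 1.33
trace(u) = -3.40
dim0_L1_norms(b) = [0.25, 0.22, 0.16]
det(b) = -0.00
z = b @ u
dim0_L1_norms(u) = [7.52, 5.94, 4.54]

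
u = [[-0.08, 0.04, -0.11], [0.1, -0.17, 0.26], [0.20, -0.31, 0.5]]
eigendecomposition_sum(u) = [[-0.04, 0.08, -0.12], [0.09, -0.16, 0.25], [0.18, -0.32, 0.5]] + [[-0.04, -0.05, 0.02], [0.01, 0.01, -0.0], [0.02, 0.03, -0.01]] + [[-0.00, 0.02, -0.01], [0.0, -0.02, 0.01], [0.0, -0.02, 0.01]]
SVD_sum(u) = [[-0.04, 0.07, -0.11],  [0.11, -0.16, 0.26],  [0.2, -0.31, 0.5]] + [[-0.04, -0.03, -0.0],[-0.01, -0.01, -0.00],[-0.0, -0.0, -0.00]] + [[-0.00,0.00,0.0], [0.0,-0.0,-0.00], [-0.0,0.0,0.0]]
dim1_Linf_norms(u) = [0.11, 0.26, 0.5]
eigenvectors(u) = [[-0.21, 0.89, 0.58], [0.44, -0.16, -0.58], [0.87, -0.43, -0.58]]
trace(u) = 0.25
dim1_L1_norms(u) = [0.23, 0.53, 1.01]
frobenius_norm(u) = 0.72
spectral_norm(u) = 0.71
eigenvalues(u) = [0.29, -0.03, -0.01]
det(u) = 0.00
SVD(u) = [[-0.19, -0.97, 0.16], [0.46, -0.23, -0.86], [0.87, -0.09, 0.49]] @ diag([0.7145322244929724, 0.04619688023490689, 0.0030900514051091094]) @ [[0.33, -0.5, 0.80], [0.79, 0.61, 0.05], [-0.51, 0.62, 0.59]]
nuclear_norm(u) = 0.76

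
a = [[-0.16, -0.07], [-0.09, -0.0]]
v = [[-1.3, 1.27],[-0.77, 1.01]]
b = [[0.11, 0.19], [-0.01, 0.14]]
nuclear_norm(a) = 0.23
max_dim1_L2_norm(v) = 1.82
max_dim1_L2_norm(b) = 0.22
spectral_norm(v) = 2.21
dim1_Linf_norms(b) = [0.19, 0.14]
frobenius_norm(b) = 0.26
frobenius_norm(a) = 0.20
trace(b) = 0.25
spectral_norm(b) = 0.25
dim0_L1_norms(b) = [0.12, 0.33]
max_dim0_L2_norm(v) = 1.62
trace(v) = -0.29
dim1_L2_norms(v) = [1.82, 1.27]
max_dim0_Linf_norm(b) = 0.19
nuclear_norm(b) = 0.32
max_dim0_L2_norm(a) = 0.18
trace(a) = -0.16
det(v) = -0.34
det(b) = 0.02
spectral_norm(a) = 0.19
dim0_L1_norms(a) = [0.25, 0.07]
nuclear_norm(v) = 2.36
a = v @ b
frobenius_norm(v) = 2.22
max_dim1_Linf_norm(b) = 0.19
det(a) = -0.01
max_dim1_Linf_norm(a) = 0.16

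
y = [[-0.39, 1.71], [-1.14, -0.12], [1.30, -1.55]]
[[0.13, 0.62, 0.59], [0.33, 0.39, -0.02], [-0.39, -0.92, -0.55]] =y@[[-0.29, -0.37, -0.02], [0.01, 0.28, 0.34]]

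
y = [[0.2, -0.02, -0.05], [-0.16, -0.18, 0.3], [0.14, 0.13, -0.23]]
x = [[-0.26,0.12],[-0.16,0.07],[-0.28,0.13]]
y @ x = [[-0.03, 0.02], [-0.01, 0.01], [0.01, -0.0]]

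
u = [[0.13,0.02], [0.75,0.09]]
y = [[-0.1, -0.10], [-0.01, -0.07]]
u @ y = [[-0.01, -0.01], [-0.08, -0.08]]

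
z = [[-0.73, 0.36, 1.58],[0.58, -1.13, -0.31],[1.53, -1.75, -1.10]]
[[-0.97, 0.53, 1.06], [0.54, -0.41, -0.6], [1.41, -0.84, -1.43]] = z@[[0.60, -0.08, -0.32],[-0.08, 0.26, 0.24],[-0.32, 0.24, 0.47]]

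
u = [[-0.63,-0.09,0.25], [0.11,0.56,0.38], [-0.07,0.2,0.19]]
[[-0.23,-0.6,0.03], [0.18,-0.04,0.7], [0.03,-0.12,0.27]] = u@ [[0.33, 0.96, 0.12], [0.25, -0.21, 0.76], [0.01, -0.07, 0.69]]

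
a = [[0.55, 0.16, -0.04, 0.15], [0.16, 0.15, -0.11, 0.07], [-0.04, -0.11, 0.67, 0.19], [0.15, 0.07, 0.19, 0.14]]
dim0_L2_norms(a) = [0.59, 0.26, 0.71, 0.29]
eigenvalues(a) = [0.66, 0.75, 0.1, 0.0]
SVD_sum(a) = [[0.02, 0.02, -0.12, -0.03],[0.02, 0.03, -0.13, -0.03],[-0.12, -0.13, 0.66, 0.16],[-0.03, -0.03, 0.16, 0.04]] + [[0.51, 0.17, 0.08, 0.20], [0.17, 0.06, 0.03, 0.07], [0.08, 0.03, 0.01, 0.03], [0.2, 0.07, 0.03, 0.08]] + [[0.02, -0.04, 0.0, -0.02], [-0.04, 0.06, -0.00, 0.04], [0.00, -0.0, 0.00, -0.0], [-0.02, 0.04, -0.0, 0.02]] + [[0.0, 0.0, 0.0, -0.00], [0.0, 0.0, 0.0, -0.0], [0.00, 0.0, 0.0, -0.00], [-0.0, -0.00, -0.0, 0.0]]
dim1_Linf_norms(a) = [0.55, 0.16, 0.67, 0.19]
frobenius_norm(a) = 1.00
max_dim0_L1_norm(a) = 1.01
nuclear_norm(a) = 1.51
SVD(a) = [[-0.17, 0.88, 0.43, -0.09], [-0.19, 0.3, -0.78, -0.51], [0.94, 0.14, 0.03, -0.32], [0.23, 0.35, -0.44, 0.79]] @ diag([0.7463323906556283, 0.6565509988672549, 0.10499644490462698, 0.002120165572490291]) @ [[-0.17, -0.19, 0.94, 0.23], [0.88, 0.3, 0.14, 0.35], [0.43, -0.78, 0.03, -0.44], [-0.09, -0.51, -0.32, 0.79]]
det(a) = 0.00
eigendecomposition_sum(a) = [[0.51, 0.17, 0.08, 0.2],[0.17, 0.06, 0.03, 0.07],[0.08, 0.03, 0.01, 0.03],[0.2, 0.07, 0.03, 0.08]] + [[0.02, 0.02, -0.12, -0.03], [0.02, 0.03, -0.13, -0.03], [-0.12, -0.13, 0.66, 0.16], [-0.03, -0.03, 0.16, 0.04]] + [[0.02, -0.04, 0.0, -0.02], [-0.04, 0.06, -0.0, 0.04], [0.0, -0.0, 0.00, -0.00], [-0.02, 0.04, -0.00, 0.02]] + [[0.0, 0.0, 0.00, -0.0], [0.0, 0.00, 0.0, -0.0], [0.0, 0.0, 0.0, -0.00], [-0.00, -0.00, -0.0, 0.0]]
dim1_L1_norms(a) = [0.9, 0.49, 1.01, 0.55]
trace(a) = 1.51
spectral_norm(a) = 0.75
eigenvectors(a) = [[0.88, -0.17, 0.43, -0.09], [0.30, -0.19, -0.78, -0.51], [0.14, 0.94, 0.03, -0.32], [0.35, 0.23, -0.44, 0.79]]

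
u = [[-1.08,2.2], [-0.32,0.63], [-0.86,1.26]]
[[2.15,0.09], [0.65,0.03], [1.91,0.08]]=u @ [[-2.81, -0.12],[-0.4, -0.02]]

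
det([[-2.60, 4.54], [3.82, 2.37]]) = -23.505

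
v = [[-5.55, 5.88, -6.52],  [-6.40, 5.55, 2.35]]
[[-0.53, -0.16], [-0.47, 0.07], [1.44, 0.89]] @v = [[3.97,-4.00,3.08], [2.16,-2.38,3.23], [-13.69,13.41,-7.3]]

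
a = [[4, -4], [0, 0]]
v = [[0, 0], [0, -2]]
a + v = [[4, -4], [0, -2]]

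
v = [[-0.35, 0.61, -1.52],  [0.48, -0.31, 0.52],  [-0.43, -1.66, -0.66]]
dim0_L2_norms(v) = [0.73, 1.8, 1.74]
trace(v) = -1.32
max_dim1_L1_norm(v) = 2.75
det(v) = 1.10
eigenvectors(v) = [[(0.86+0j), 0.74+0.00j, (0.74-0j)], [(0.16+0j), (-0.42-0.17j), (-0.42+0.17j)], [-0.49+0.00j, 0.14-0.49j, (0.14+0.49j)]]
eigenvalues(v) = [(0.64+0j), (-0.98+0.87j), (-0.98-0.87j)]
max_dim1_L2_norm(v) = 1.84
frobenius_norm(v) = 2.60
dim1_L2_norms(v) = [1.67, 0.77, 1.84]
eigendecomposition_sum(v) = [[0.40+0.00j, (0.63+0j), (-0.21+0j)], [0.08+0.00j, (0.12+0j), (-0.04+0j)], [(-0.23-0j), (-0.36-0j), (0.12-0j)]] + [[-0.37-0.05j, -0.01-0.98j, -0.65-0.41j], [(0.2+0.11j), -0.21+0.56j, (0.28+0.38j)], [-0.10+0.24j, (-0.65-0.18j), (-0.39+0.36j)]] + [[(-0.37+0.05j), (-0.01+0.98j), -0.65+0.41j],[0.20-0.11j, (-0.21-0.56j), (0.28-0.38j)],[(-0.1-0.24j), (-0.65+0.18j), -0.39-0.36j]]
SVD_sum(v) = [[-0.36, -0.51, -0.83], [0.15, 0.21, 0.34], [-0.52, -0.73, -1.19]] + [[-0.11, 1.13, -0.65], [0.05, -0.49, 0.28], [0.09, -0.93, 0.53]] + [[0.12, -0.01, -0.04], [0.28, -0.03, -0.1], [-0.00, 0.0, 0.00]]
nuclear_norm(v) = 3.98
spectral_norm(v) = 1.87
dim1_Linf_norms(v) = [1.52, 0.52, 1.66]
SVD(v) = [[-0.56, -0.73, 0.39], [0.23, 0.32, 0.92], [-0.80, 0.60, -0.01]] @ diag([1.8666014908548219, 1.7847673348025004, 0.3292482877108634]) @ [[0.35, 0.49, 0.8], [0.08, -0.86, 0.49], [0.93, -0.10, -0.34]]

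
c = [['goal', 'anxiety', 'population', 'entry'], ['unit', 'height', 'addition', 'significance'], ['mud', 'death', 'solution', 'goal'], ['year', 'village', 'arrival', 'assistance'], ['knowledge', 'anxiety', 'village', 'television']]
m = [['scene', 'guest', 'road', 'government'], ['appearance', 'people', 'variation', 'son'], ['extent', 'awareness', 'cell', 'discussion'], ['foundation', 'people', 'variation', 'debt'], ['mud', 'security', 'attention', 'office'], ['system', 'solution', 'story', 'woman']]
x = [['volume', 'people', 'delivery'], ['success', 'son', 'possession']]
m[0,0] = 'scene'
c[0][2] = 'population'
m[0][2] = 'road'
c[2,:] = ['mud', 'death', 'solution', 'goal']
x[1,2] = 'possession'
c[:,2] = ['population', 'addition', 'solution', 'arrival', 'village']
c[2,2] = 'solution'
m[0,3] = 'government'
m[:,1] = ['guest', 'people', 'awareness', 'people', 'security', 'solution']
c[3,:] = ['year', 'village', 'arrival', 'assistance']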